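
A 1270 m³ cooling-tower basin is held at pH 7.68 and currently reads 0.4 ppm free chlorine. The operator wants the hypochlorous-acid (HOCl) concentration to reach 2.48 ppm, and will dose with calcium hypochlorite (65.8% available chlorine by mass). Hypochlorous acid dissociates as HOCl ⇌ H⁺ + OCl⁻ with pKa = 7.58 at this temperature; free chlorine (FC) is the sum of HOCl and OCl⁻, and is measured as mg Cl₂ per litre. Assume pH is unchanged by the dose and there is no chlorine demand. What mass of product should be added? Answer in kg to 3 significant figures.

10.0 kg

Volume: 1270 m³ = 1,270,000 L.
[OCl⁻]/[HOCl] = 10^(pH − pKa) = 10^(7.68 − 7.58) = 1.259; fraction as HOCl = 1/(1 + 1.259) = 0.4427.
Free chlorine required for 2.48 ppm HOCl: 2.48 / 0.4427 = 5.602 ppm.
FC to add: 5.602 − 0.4 = 5.202 mg/L as Cl₂.
Cl₂ equivalent: 5.202 mg/L × 1,270,000 L = 6607 g.
Product at 65.8% available Cl: 6607 / 0.658 = 10,040 g.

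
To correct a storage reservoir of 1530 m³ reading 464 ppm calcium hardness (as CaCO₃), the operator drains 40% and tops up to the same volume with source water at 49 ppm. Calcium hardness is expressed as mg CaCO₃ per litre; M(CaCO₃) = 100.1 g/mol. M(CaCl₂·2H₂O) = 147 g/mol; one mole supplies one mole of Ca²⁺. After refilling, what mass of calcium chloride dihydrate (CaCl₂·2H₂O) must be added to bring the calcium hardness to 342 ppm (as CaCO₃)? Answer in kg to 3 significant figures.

Volume: 1530 m³ = 1,530,000 L.
After draining 40% and refilling: 464 × 0.60 + 49 × 0.40 = 298 ppm.
Deficit to target: 342 − 298 = 44 mg/L.
As CaCO₃: 44 mg/L × 1,530,000 L = 67,320 g; ÷ 100.1 = 672.5 mol Ca²⁺.
Mass: 672.5 × 147 = 98,860 g.

98.9 kg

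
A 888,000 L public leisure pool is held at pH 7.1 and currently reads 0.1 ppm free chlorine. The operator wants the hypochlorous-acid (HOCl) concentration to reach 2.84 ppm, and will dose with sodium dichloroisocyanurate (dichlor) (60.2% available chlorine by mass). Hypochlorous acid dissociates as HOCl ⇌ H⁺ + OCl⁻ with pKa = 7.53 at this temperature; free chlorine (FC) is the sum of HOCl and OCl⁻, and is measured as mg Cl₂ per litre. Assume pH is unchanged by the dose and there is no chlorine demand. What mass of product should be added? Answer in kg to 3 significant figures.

[OCl⁻]/[HOCl] = 10^(pH − pKa) = 10^(7.1 − 7.53) = 0.3715; fraction as HOCl = 1/(1 + 0.3715) = 0.7291.
Free chlorine required for 2.84 ppm HOCl: 2.84 / 0.7291 = 3.895 ppm.
FC to add: 3.895 − 0.1 = 3.795 mg/L as Cl₂.
Cl₂ equivalent: 3.795 mg/L × 888,000 L = 3370 g.
Product at 60.2% available Cl: 3370 / 0.602 = 5598 g.

5.60 kg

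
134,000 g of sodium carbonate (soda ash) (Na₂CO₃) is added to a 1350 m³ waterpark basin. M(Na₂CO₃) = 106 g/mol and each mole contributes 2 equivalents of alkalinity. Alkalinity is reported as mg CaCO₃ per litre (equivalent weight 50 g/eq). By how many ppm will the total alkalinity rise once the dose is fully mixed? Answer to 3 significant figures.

93.6 ppm

Volume: 1350 m³ = 1,350,000 L.
Moles of Na₂CO₃: 134,000 g ÷ 106 g/mol = 1264 mol → 2528 eq of alkalinity.
As CaCO₃: 2528 eq × 50 g/eq = 126,400 g.
Rise: 126,400 g / 1,350,000 L × 1000 = 93.64 mg/L.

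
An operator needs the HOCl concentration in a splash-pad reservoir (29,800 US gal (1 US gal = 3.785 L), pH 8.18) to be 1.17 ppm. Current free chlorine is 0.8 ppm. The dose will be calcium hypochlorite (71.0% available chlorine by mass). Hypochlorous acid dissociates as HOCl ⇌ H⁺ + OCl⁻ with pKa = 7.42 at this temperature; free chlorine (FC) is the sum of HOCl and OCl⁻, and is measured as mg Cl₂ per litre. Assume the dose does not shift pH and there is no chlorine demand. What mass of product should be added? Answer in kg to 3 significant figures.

1.13 kg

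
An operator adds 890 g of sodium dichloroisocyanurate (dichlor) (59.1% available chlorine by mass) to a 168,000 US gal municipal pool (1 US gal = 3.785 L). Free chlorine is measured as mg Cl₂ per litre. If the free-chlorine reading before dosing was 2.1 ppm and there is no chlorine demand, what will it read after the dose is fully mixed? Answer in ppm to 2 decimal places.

Volume: 168,000 US gal × 3.785 L/gal = 635,880 L.
Available chlorine delivered: 890 g × 0.591 = 526 g as Cl₂.
Concentration rise: 526 g / 635,880 L = 0.8272 mg/L = 0.83 ppm.
Final FC: 2.1 + 0.83 = 2.93 ppm.

2.93 ppm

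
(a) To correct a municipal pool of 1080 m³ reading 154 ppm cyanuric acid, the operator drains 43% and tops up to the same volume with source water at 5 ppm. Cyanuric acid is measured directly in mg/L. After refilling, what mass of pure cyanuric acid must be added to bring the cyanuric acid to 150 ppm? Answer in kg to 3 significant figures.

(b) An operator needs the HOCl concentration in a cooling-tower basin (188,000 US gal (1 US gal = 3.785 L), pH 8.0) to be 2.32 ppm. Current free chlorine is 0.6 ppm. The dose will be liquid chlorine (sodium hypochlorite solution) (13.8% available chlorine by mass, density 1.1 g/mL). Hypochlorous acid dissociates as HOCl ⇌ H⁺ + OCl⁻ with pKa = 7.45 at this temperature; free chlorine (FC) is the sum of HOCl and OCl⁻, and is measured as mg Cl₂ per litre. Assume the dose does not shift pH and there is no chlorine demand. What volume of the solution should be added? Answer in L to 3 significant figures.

(a) 64.9 kg; (b) 46.6 L

(a) Volume: 1080 m³ = 1,080,000 L.
(a) After draining 43% and refilling: 154 × 0.57 + 5 × 0.43 = 89.93 ppm.
(a) Deficit to target: 150 − 89.93 = 60.07 mg/L.
(a) Mass: 60.07 mg/L × 1,080,000 L = 64,880 g cyanuric acid.

(b) Volume: 188,000 US gal × 3.785 L/gal = 711,580 L.
(b) [OCl⁻]/[HOCl] = 10^(pH − pKa) = 10^(8.0 − 7.45) = 3.548; fraction as HOCl = 1/(1 + 3.548) = 0.2199.
(b) Free chlorine required for 2.32 ppm HOCl: 2.32 / 0.2199 = 10.55 ppm.
(b) FC to add: 10.55 − 0.6 = 9.952 mg/L as Cl₂.
(b) Cl₂ equivalent: 9.952 mg/L × 711,580 L = 7081 g.
(b) Product at 13.8% available Cl: 7081 / 0.138 = 51,310 g.
(b) Volume: 51,310 g ÷ 1.1 g/mL = 46,650 mL.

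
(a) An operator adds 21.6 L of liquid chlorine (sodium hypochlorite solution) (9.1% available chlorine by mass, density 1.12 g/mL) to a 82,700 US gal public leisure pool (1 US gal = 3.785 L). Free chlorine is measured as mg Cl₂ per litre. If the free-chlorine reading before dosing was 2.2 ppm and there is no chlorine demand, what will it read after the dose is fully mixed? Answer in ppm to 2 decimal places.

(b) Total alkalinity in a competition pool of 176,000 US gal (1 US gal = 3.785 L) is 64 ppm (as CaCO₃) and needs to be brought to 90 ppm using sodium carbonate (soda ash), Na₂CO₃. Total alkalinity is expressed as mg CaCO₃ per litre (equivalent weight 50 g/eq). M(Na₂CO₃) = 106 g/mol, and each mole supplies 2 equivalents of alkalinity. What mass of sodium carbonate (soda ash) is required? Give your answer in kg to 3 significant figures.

(a) 9.23 ppm; (b) 18.4 kg

(a) Volume: 82,700 US gal × 3.785 L/gal = 313,020 L.
(a) Mass of solution: 21.6 L × 1000 mL/L × 1.12 g/mL = 24,190 g.
(a) Available chlorine delivered: 24,190 g × 0.091 = 2201 g as Cl₂.
(a) Concentration rise: 2201 g / 313,020 L = 7.033 mg/L = 7.03 ppm.
(a) Final FC: 2.2 + 7.03 = 9.23 ppm.

(b) Volume: 176,000 US gal × 3.785 L/gal = 666,160 L.
(b) Alkalinity to add: (90 − 64) = 26 mg/L as CaCO₃ × 666,160 L = 17,320 g as CaCO₃.
(b) Equivalents: 17,320 g ÷ 50 g/eq = 346.4 eq.
(b) Each mole of Na₂CO₃ supplies 2 eq, so 346.4 / 2 = 173.2 mol.
(b) Mass: 173.2 mol × 106 g/mol = 18,360 g.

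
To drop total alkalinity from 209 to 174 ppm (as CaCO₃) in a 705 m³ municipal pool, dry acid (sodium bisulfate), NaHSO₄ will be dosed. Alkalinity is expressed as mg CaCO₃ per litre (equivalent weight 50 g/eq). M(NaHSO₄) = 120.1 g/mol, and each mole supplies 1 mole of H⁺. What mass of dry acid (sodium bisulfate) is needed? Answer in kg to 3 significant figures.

59.3 kg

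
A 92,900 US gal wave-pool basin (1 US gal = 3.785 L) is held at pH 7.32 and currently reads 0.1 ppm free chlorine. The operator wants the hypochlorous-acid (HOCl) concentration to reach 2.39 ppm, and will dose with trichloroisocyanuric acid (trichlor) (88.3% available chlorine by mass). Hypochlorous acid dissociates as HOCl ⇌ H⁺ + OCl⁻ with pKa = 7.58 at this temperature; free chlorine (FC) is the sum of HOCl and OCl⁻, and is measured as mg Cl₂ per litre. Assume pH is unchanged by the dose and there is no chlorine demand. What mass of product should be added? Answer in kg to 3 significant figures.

Volume: 92,900 US gal × 3.785 L/gal = 351,626 L.
[OCl⁻]/[HOCl] = 10^(pH − pKa) = 10^(7.32 − 7.58) = 0.5495; fraction as HOCl = 1/(1 + 0.5495) = 0.6454.
Free chlorine required for 2.39 ppm HOCl: 2.39 / 0.6454 = 3.703 ppm.
FC to add: 3.703 − 0.1 = 3.603 mg/L as Cl₂.
Cl₂ equivalent: 3.603 mg/L × 351,626 L = 1267 g.
Product at 88.3% available Cl: 1267 / 0.883 = 1435 g.

1.43 kg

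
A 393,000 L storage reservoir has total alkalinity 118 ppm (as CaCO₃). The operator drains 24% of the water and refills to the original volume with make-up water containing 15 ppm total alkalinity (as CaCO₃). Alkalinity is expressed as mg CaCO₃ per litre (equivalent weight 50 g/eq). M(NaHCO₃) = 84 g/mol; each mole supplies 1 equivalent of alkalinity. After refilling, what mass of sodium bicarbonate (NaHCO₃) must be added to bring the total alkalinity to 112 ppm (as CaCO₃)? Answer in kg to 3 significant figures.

12.4 kg

After draining 24% and refilling: 118 × 0.76 + 15 × 0.24 = 93.28 ppm.
Deficit to target: 112 − 93.28 = 18.72 mg/L.
As CaCO₃: 18.72 mg/L × 393,000 L = 7357 g; ÷ 50 g/eq ÷ 1 = 147.1 mol NaHCO₃.
Mass: 147.1 × 84 = 12,360 g.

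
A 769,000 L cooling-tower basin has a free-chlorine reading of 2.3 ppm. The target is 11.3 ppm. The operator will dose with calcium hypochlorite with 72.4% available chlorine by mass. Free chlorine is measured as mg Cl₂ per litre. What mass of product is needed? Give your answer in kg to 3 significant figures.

Chlorine deficit: 11.3 − 2.3 = 9 ppm = 9 mg/L as Cl₂.
Cl₂ equivalent needed: 9 mg/L × 769,000 L = 6,921,000 mg = 6921 g.
Product at 72.4% available chlorine: 6921 / 0.724 = 9559 g.

9.56 kg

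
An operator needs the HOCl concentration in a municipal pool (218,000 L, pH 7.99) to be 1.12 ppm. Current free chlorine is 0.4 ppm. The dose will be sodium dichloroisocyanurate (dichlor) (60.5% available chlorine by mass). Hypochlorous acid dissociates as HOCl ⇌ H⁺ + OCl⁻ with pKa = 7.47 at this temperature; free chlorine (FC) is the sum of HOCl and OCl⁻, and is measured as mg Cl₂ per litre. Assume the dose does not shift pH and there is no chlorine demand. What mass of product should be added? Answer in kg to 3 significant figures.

[OCl⁻]/[HOCl] = 10^(pH − pKa) = 10^(7.99 − 7.47) = 3.311; fraction as HOCl = 1/(1 + 3.311) = 0.2319.
Free chlorine required for 1.12 ppm HOCl: 1.12 / 0.2319 = 4.829 ppm.
FC to add: 4.829 − 0.4 = 4.429 mg/L as Cl₂.
Cl₂ equivalent: 4.429 mg/L × 218,000 L = 965.4 g.
Product at 60.5% available Cl: 965.4 / 0.605 = 1596 g.

1.60 kg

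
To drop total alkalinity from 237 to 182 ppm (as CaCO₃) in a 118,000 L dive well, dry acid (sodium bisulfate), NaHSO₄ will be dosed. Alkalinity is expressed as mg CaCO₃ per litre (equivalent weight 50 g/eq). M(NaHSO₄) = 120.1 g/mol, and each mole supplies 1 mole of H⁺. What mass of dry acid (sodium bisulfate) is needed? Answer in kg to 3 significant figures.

15.6 kg

Alkalinity to neutralize: (237 − 182) = 55 mg/L as CaCO₃ × 118,000 L = 6490 g as CaCO₃.
Equivalents of H⁺ required: 6490 ÷ 50 g/eq = 129.8 eq = 129.8 mol NaHSO₄.
Mass of NaHSO₄: 129.8 × 120.1 = 15,590 g.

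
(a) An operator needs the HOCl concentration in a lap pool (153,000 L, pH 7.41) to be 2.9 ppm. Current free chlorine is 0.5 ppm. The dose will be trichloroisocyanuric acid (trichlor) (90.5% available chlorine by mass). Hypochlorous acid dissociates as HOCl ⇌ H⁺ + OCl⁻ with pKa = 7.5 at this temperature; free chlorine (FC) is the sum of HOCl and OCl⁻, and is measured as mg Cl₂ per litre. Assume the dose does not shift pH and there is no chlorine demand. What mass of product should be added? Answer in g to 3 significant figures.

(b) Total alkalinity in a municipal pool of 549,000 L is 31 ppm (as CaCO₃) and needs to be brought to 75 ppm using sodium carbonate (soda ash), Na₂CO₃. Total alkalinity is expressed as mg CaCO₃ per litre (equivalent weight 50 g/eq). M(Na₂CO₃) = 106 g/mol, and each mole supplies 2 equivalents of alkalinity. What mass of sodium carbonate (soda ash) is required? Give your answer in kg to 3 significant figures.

(a) [OCl⁻]/[HOCl] = 10^(pH − pKa) = 10^(7.41 − 7.5) = 0.8128; fraction as HOCl = 1/(1 + 0.8128) = 0.5516.
(a) Free chlorine required for 2.9 ppm HOCl: 2.9 / 0.5516 = 5.257 ppm.
(a) FC to add: 5.257 − 0.5 = 4.757 mg/L as Cl₂.
(a) Cl₂ equivalent: 4.757 mg/L × 153,000 L = 727.9 g.
(a) Product at 90.5% available Cl: 727.9 / 0.905 = 804.3 g.

(b) Alkalinity to add: (75 − 31) = 44 mg/L as CaCO₃ × 549,000 L = 24,160 g as CaCO₃.
(b) Equivalents: 24,160 g ÷ 50 g/eq = 483.1 eq.
(b) Each mole of Na₂CO₃ supplies 2 eq, so 483.1 / 2 = 241.6 mol.
(b) Mass: 241.6 mol × 106 g/mol = 25,610 g.

(a) 804 g; (b) 25.6 kg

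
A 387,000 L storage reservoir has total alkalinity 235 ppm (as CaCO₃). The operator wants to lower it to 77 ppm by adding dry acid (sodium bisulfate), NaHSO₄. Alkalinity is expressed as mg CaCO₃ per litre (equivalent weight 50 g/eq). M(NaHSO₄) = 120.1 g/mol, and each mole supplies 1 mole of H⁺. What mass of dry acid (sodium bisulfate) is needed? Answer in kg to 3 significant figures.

Alkalinity to neutralize: (235 − 77) = 158 mg/L as CaCO₃ × 387,000 L = 61,150 g as CaCO₃.
Equivalents of H⁺ required: 61,150 ÷ 50 g/eq = 1223 eq = 1223 mol NaHSO₄.
Mass of NaHSO₄: 1223 × 120.1 = 146,900 g.

147 kg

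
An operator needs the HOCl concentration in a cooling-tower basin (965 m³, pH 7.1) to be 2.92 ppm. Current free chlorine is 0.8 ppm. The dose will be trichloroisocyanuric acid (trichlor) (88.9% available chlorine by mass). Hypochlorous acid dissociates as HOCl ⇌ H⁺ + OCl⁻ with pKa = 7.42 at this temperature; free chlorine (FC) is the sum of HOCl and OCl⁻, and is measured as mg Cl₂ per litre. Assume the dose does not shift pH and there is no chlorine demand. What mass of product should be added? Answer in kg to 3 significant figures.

Volume: 965 m³ = 965,000 L.
[OCl⁻]/[HOCl] = 10^(pH − pKa) = 10^(7.1 − 7.42) = 0.4786; fraction as HOCl = 1/(1 + 0.4786) = 0.6763.
Free chlorine required for 2.92 ppm HOCl: 2.92 / 0.6763 = 4.318 ppm.
FC to add: 4.318 − 0.8 = 3.518 mg/L as Cl₂.
Cl₂ equivalent: 3.518 mg/L × 965,000 L = 3394 g.
Product at 88.9% available Cl: 3394 / 0.889 = 3818 g.

3.82 kg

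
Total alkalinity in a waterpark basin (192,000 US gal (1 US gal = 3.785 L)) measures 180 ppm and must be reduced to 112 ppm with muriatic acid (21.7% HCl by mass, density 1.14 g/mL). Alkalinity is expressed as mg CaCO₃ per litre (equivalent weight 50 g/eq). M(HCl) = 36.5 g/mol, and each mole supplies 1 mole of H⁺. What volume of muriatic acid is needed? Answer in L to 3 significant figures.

Volume: 192,000 US gal × 3.785 L/gal = 726,720 L.
Alkalinity to neutralize: (180 − 112) = 68 mg/L as CaCO₃ × 726,720 L = 49,420 g as CaCO₃.
Equivalents of H⁺ required: 49,420 ÷ 50 g/eq = 988.3 eq = 988.3 mol HCl.
Mass of HCl: 988.3 × 36.5 = 36,070 g.
Mass of 21.7% solution: 36,070 / 0.217 = 166,200 g.
Volume: 166,200 g ÷ 1.14 g/mL = 145,800 mL.

146 L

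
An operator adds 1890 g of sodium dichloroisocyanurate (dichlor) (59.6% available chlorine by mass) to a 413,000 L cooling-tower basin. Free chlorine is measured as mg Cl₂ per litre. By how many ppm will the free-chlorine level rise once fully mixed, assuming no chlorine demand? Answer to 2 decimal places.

2.73 ppm

Available chlorine delivered: 1890 g × 0.596 = 1126 g as Cl₂.
Concentration rise: 1126 g / 413,000 L = 2.727 mg/L = 2.73 ppm.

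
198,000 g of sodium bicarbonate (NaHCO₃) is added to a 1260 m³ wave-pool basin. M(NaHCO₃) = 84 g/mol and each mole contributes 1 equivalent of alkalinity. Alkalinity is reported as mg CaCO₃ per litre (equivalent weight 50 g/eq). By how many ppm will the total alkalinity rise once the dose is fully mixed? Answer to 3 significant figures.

93.5 ppm

Volume: 1260 m³ = 1,260,000 L.
Moles of NaHCO₃: 198,000 g ÷ 84 g/mol = 2357 mol → 2357 eq of alkalinity.
As CaCO₃: 2357 eq × 50 g/eq = 117,900 g.
Rise: 117,900 g / 1,260,000 L × 1000 = 93.54 mg/L.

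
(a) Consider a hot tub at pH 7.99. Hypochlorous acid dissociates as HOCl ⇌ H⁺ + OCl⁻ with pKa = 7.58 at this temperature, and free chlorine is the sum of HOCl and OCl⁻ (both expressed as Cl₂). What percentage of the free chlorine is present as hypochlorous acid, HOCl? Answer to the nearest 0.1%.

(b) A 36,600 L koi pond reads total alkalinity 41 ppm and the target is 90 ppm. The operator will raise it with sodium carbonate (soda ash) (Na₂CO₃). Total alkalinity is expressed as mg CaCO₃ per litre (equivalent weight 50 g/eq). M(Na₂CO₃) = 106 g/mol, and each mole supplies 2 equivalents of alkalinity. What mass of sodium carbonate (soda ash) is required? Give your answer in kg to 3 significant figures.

(a) [OCl⁻]/[HOCl] = 10^(pH − pKa) = 10^(7.99 − 7.58) = 10^0.41 = 2.57.
(a) Fraction as HOCl = 1 / (1 + 2.57) = 0.2801.

(b) Alkalinity to add: (90 − 41) = 49 mg/L as CaCO₃ × 36,600 L = 1793 g as CaCO₃.
(b) Equivalents: 1793 g ÷ 50 g/eq = 35.87 eq.
(b) Each mole of Na₂CO₃ supplies 2 eq, so 35.87 / 2 = 17.93 mol.
(b) Mass: 17.93 mol × 106 g/mol = 1901 g.

(a) 28.0%; (b) 1.90 kg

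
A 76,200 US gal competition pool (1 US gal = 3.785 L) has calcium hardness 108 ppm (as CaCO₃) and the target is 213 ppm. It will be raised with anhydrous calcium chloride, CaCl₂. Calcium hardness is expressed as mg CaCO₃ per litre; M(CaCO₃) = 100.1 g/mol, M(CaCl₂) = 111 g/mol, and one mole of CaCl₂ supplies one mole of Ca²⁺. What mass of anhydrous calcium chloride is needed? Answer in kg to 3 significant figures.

Volume: 76,200 US gal × 3.785 L/gal = 288,417 L.
Hardness to add: (213 − 108) = 105 mg/L as CaCO₃ × 288,417 L = 30,280 g as CaCO₃.
Moles of Ca²⁺ (1 mol Ca²⁺ ≡ 1 mol CaCO₃): 30,280 / 100.1 g/mol = 302.5 mol.
Mass of CaCl₂: 302.5 × 111 = 33,580 g.

33.6 kg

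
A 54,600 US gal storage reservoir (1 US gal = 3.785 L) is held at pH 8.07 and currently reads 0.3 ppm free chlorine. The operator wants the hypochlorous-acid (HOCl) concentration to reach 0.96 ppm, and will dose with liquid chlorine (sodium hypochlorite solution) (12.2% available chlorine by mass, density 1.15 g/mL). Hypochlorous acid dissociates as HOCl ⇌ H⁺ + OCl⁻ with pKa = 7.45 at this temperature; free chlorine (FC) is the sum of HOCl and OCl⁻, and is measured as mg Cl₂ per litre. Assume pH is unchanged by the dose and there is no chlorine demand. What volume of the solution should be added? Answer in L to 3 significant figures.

6.87 L

Volume: 54,600 US gal × 3.785 L/gal = 206,661 L.
[OCl⁻]/[HOCl] = 10^(pH − pKa) = 10^(8.07 − 7.45) = 4.169; fraction as HOCl = 1/(1 + 4.169) = 0.1935.
Free chlorine required for 0.96 ppm HOCl: 0.96 / 0.1935 = 4.962 ppm.
FC to add: 4.962 − 0.3 = 4.662 mg/L as Cl₂.
Cl₂ equivalent: 4.662 mg/L × 206,661 L = 963.4 g.
Product at 12.2% available Cl: 963.4 / 0.122 = 7897 g.
Volume: 7897 g ÷ 1.15 g/mL = 6867 mL.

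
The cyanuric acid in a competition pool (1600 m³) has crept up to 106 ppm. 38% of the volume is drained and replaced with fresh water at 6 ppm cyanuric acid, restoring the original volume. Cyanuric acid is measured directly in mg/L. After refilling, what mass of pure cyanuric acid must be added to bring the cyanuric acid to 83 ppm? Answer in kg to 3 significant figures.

Volume: 1600 m³ = 1,600,000 L.
After draining 38% and refilling: 106 × 0.62 + 6 × 0.38 = 68 ppm.
Deficit to target: 83 − 68 = 15 mg/L.
Mass: 15 mg/L × 1,600,000 L = 24,000 g cyanuric acid.

24.0 kg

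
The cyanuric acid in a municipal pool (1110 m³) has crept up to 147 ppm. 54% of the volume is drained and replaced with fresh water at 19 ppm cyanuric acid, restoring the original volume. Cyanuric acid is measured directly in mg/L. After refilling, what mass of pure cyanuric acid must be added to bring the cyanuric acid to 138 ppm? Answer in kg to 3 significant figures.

66.7 kg

Volume: 1110 m³ = 1,110,000 L.
After draining 54% and refilling: 147 × 0.46 + 19 × 0.54 = 77.88 ppm.
Deficit to target: 138 − 77.88 = 60.12 mg/L.
Mass: 60.12 mg/L × 1,110,000 L = 66,730 g cyanuric acid.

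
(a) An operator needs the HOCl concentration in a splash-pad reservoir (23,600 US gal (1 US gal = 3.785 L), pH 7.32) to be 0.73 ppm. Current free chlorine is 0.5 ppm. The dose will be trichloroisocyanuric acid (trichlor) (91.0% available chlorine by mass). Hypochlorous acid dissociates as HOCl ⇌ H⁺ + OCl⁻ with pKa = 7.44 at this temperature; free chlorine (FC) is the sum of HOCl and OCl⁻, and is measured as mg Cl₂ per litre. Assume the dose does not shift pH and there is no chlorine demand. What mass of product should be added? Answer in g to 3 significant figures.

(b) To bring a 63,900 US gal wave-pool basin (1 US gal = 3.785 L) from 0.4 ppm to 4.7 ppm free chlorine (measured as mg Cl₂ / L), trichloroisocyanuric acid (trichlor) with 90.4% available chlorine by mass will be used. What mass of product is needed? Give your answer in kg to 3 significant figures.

(a) 76.9 g; (b) 1.15 kg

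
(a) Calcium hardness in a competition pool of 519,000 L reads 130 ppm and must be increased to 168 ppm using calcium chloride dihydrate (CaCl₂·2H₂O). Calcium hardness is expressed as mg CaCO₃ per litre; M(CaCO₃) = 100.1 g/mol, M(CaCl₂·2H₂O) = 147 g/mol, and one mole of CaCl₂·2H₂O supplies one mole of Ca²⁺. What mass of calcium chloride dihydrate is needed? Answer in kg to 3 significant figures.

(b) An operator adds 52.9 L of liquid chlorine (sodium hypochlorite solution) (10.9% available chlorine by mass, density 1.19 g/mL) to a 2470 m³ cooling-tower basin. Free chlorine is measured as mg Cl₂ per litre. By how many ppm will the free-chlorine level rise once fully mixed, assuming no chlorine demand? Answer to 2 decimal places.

(a) 29.0 kg; (b) 2.78 ppm

(a) Hardness to add: (168 − 130) = 38 mg/L as CaCO₃ × 519,000 L = 19,720 g as CaCO₃.
(a) Moles of Ca²⁺ (1 mol Ca²⁺ ≡ 1 mol CaCO₃): 19,720 / 100.1 g/mol = 197 mol.
(a) Mass of CaCl₂·2H₂O: 197 × 147 = 28,960 g.

(b) Volume: 2470 m³ = 2,470,000 L.
(b) Mass of solution: 52.9 L × 1000 mL/L × 1.19 g/mL = 62,950 g.
(b) Available chlorine delivered: 62,950 g × 0.109 = 6862 g as Cl₂.
(b) Concentration rise: 6862 g / 2,470,000 L = 2.778 mg/L = 2.78 ppm.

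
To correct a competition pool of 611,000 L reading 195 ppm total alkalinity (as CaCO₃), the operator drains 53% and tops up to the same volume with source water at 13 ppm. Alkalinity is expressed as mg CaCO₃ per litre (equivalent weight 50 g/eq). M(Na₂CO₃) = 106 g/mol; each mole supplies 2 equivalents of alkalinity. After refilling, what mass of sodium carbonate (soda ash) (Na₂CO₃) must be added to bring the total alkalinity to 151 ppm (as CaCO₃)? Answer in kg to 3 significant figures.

34.0 kg

After draining 53% and refilling: 195 × 0.47 + 13 × 0.53 = 98.54 ppm.
Deficit to target: 151 − 98.54 = 52.46 mg/L.
As CaCO₃: 52.46 mg/L × 611,000 L = 32,050 g; ÷ 50 g/eq ÷ 2 = 320.5 mol Na₂CO₃.
Mass: 320.5 × 106 = 33,980 g.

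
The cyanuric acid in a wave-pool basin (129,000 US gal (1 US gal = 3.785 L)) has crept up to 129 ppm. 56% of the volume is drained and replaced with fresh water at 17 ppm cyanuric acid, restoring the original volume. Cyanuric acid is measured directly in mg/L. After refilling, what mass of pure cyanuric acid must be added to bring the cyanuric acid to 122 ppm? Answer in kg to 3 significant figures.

27.2 kg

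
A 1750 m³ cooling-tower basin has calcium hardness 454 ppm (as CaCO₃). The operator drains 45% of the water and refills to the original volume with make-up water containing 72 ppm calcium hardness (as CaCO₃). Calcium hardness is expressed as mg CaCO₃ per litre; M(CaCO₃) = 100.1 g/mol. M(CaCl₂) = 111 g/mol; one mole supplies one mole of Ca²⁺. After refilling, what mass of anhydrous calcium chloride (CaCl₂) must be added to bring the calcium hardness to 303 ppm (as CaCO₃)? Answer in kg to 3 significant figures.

Volume: 1750 m³ = 1,750,000 L.
After draining 45% and refilling: 454 × 0.55 + 72 × 0.45 = 282.1 ppm.
Deficit to target: 303 − 282.1 = 20.9 mg/L.
As CaCO₃: 20.9 mg/L × 1,750,000 L = 36,570 g; ÷ 100.1 = 365.4 mol Ca²⁺.
Mass: 365.4 × 111 = 40,560 g.

40.6 kg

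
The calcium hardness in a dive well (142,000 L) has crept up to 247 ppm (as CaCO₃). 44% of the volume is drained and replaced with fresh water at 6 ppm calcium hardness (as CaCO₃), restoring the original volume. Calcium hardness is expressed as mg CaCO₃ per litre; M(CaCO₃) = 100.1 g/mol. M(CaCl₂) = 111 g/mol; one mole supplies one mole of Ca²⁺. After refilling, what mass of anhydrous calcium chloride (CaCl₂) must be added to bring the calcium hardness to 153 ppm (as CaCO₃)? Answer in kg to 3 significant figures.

After draining 44% and refilling: 247 × 0.56 + 6 × 0.44 = 140.96 ppm.
Deficit to target: 153 − 140.96 = 12.04 mg/L.
As CaCO₃: 12.04 mg/L × 142,000 L = 1710 g; ÷ 100.1 = 17.08 mol Ca²⁺.
Mass: 17.08 × 111 = 1896 g.

1.90 kg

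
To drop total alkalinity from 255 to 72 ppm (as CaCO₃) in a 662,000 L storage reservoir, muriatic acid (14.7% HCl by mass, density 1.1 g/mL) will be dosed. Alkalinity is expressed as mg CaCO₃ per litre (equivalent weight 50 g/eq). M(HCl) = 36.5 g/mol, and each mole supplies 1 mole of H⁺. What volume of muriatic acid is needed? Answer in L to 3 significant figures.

547 L

Alkalinity to neutralize: (255 − 72) = 183 mg/L as CaCO₃ × 662,000 L = 121,100 g as CaCO₃.
Equivalents of H⁺ required: 121,100 ÷ 50 g/eq = 2423 eq = 2423 mol HCl.
Mass of HCl: 2423 × 36.5 = 88,440 g.
Mass of 14.7% solution: 88,440 / 0.147 = 601,600 g.
Volume: 601,600 g ÷ 1.1 g/mL = 546,900 mL.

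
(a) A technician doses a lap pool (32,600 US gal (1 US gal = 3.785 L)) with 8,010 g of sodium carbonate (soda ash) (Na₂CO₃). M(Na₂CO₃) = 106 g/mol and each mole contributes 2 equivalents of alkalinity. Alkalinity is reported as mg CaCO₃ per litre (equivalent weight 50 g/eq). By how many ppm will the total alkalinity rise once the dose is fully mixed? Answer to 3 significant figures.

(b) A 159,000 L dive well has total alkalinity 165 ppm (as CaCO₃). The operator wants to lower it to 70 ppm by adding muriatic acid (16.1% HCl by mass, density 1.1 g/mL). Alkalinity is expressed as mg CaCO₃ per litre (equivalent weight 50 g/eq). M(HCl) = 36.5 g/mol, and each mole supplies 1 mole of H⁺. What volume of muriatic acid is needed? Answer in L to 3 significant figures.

(a) 61.2 ppm; (b) 62.3 L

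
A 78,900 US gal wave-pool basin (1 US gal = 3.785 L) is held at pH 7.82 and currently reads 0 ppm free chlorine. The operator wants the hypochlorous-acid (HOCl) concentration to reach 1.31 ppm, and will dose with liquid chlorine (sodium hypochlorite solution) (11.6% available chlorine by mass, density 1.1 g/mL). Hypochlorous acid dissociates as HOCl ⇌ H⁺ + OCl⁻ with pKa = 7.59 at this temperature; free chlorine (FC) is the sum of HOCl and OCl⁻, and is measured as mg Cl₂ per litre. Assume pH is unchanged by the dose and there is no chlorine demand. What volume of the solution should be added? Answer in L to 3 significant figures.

8.27 L

Volume: 78,900 US gal × 3.785 L/gal = 298,636 L.
[OCl⁻]/[HOCl] = 10^(pH − pKa) = 10^(7.82 − 7.59) = 1.698; fraction as HOCl = 1/(1 + 1.698) = 0.3706.
Free chlorine required for 1.31 ppm HOCl: 1.31 / 0.3706 = 3.535 ppm.
FC to add: 3.535 − 0 = 3.535 mg/L as Cl₂.
Cl₂ equivalent: 3.535 mg/L × 298,636 L = 1056 g.
Product at 11.6% available Cl: 1056 / 0.116 = 9100 g.
Volume: 9100 g ÷ 1.1 g/mL = 8273 mL.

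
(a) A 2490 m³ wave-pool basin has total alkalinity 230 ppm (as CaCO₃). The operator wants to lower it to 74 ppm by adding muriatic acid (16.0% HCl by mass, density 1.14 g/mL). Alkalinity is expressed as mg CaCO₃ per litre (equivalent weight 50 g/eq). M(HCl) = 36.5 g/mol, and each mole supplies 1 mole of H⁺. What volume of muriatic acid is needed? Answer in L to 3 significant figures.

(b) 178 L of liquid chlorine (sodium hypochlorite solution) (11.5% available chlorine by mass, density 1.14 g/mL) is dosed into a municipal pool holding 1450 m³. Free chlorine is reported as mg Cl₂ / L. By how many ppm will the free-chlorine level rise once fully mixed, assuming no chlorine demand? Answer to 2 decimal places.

(a) Volume: 2490 m³ = 2,490,000 L.
(a) Alkalinity to neutralize: (230 − 74) = 156 mg/L as CaCO₃ × 2,490,000 L = 388,400 g as CaCO₃.
(a) Equivalents of H⁺ required: 388,400 ÷ 50 g/eq = 7769 eq = 7769 mol HCl.
(a) Mass of HCl: 7769 × 36.5 = 283,600 g.
(a) Mass of 16.0% solution: 283,600 / 0.16 = 1,772,000 g.
(a) Volume: 1,772,000 g ÷ 1.14 g/mL = 1,555,000 mL.

(b) Volume: 1450 m³ = 1,450,000 L.
(b) Mass of solution: 178 L × 1000 mL/L × 1.14 g/mL = 202,900 g.
(b) Available chlorine delivered: 202,900 g × 0.115 = 23,340 g as Cl₂.
(b) Concentration rise: 23,340 g / 1,450,000 L = 16.09 mg/L = 16.09 ppm.

(a) 1,550 L; (b) 16.09 ppm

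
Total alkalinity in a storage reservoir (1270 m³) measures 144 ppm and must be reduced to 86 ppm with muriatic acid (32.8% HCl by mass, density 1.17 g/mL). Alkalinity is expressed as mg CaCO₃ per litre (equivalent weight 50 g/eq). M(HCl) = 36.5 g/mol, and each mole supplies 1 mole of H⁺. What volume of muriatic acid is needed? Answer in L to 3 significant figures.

Volume: 1270 m³ = 1,270,000 L.
Alkalinity to neutralize: (144 − 86) = 58 mg/L as CaCO₃ × 1,270,000 L = 73,660 g as CaCO₃.
Equivalents of H⁺ required: 73,660 ÷ 50 g/eq = 1473 eq = 1473 mol HCl.
Mass of HCl: 1473 × 36.5 = 53,770 g.
Mass of 32.8% solution: 53,770 / 0.328 = 163,900 g.
Volume: 163,900 g ÷ 1.17 g/mL = 140,100 mL.

140 L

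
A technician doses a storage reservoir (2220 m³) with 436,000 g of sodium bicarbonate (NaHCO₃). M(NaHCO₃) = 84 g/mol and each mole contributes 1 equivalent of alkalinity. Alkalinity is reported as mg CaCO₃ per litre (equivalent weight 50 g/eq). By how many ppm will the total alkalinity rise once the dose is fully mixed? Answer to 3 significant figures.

Volume: 2220 m³ = 2,220,000 L.
Moles of NaHCO₃: 436,000 g ÷ 84 g/mol = 5190 mol → 5190 eq of alkalinity.
As CaCO₃: 5190 eq × 50 g/eq = 259,500 g.
Rise: 259,500 g / 2,220,000 L × 1000 = 116.9 mg/L.

117 ppm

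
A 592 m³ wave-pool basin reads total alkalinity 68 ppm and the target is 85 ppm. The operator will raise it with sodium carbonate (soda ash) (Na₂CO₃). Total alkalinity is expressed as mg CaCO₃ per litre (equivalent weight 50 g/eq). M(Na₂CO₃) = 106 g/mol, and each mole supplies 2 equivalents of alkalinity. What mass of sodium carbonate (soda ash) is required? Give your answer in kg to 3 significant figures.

Volume: 592 m³ = 592,000 L.
Alkalinity to add: (85 − 68) = 17 mg/L as CaCO₃ × 592,000 L = 10,060 g as CaCO₃.
Equivalents: 10,060 g ÷ 50 g/eq = 201.3 eq.
Each mole of Na₂CO₃ supplies 2 eq, so 201.3 / 2 = 100.6 mol.
Mass: 100.6 mol × 106 g/mol = 10,670 g.

10.7 kg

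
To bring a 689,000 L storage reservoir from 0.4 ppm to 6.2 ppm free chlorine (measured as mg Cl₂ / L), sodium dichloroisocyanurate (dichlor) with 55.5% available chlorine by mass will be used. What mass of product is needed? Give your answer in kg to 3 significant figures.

Chlorine deficit: 6.2 − 0.4 = 5.8 ppm = 5.8 mg/L as Cl₂.
Cl₂ equivalent needed: 5.8 mg/L × 689,000 L = 3,996,000 mg = 3996 g.
Product at 55.5% available chlorine: 3996 / 0.555 = 7200 g.

7.20 kg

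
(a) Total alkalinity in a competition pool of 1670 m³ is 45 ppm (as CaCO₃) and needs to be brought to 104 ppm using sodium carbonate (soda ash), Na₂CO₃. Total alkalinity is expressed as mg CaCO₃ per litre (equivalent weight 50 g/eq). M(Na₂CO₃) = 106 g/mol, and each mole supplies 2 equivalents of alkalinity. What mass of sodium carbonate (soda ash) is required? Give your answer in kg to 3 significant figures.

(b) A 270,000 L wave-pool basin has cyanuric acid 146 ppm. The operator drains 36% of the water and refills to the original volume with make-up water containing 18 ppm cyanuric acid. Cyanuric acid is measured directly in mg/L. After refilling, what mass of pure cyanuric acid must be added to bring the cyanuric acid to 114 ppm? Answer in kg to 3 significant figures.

(a) Volume: 1670 m³ = 1,670,000 L.
(a) Alkalinity to add: (104 − 45) = 59 mg/L as CaCO₃ × 1,670,000 L = 98,530 g as CaCO₃.
(a) Equivalents: 98,530 g ÷ 50 g/eq = 1971 eq.
(a) Each mole of Na₂CO₃ supplies 2 eq, so 1971 / 2 = 985.3 mol.
(a) Mass: 985.3 mol × 106 g/mol = 104,400 g.

(b) After draining 36% and refilling: 146 × 0.64 + 18 × 0.36 = 99.92 ppm.
(b) Deficit to target: 114 − 99.92 = 14.08 mg/L.
(b) Mass: 14.08 mg/L × 270,000 L = 3802 g cyanuric acid.

(a) 104 kg; (b) 3.80 kg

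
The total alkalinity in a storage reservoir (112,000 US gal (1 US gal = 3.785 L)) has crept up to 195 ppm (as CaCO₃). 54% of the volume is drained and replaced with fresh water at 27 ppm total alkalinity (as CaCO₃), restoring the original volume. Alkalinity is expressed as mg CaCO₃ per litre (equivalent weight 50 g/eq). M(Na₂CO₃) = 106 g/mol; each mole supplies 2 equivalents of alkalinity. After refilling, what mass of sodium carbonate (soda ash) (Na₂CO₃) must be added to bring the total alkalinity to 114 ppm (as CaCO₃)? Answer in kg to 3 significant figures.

Volume: 112,000 US gal × 3.785 L/gal = 423,920 L.
After draining 54% and refilling: 195 × 0.46 + 27 × 0.54 = 104.28 ppm.
Deficit to target: 114 − 104.28 = 9.72 mg/L.
As CaCO₃: 9.72 mg/L × 423,920 L = 4121 g; ÷ 50 g/eq ÷ 2 = 41.21 mol Na₂CO₃.
Mass: 41.21 × 106 = 4368 g.

4.37 kg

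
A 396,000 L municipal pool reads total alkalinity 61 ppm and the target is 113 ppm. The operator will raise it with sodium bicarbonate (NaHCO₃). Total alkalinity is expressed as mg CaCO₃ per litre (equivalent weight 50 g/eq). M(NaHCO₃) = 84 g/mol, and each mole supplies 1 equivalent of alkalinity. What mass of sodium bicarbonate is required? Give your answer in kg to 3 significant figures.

Alkalinity to add: (113 − 61) = 52 mg/L as CaCO₃ × 396,000 L = 20,590 g as CaCO₃.
Equivalents: 20,590 g ÷ 50 g/eq = 411.8 eq.
NaHCO₃ supplies 1 eq per mole → 411.8 mol.
Mass: 411.8 mol × 84 g/mol = 34,590 g.

34.6 kg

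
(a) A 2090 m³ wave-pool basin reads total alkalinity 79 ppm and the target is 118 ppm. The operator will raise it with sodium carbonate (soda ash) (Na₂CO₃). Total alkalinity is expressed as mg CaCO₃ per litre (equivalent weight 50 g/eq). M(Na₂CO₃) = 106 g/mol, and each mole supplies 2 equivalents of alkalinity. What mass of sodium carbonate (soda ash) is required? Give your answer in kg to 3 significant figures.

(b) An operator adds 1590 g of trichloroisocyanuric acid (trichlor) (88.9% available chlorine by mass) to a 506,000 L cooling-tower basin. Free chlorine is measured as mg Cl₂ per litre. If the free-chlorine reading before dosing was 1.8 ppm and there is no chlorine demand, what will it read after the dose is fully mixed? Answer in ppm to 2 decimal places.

(a) Volume: 2090 m³ = 2,090,000 L.
(a) Alkalinity to add: (118 − 79) = 39 mg/L as CaCO₃ × 2,090,000 L = 81,510 g as CaCO₃.
(a) Equivalents: 81,510 g ÷ 50 g/eq = 1630 eq.
(a) Each mole of Na₂CO₃ supplies 2 eq, so 1630 / 2 = 815.1 mol.
(a) Mass: 815.1 mol × 106 g/mol = 86,400 g.

(b) Available chlorine delivered: 1590 g × 0.889 = 1414 g as Cl₂.
(b) Concentration rise: 1414 g / 506,000 L = 2.793 mg/L = 2.79 ppm.
(b) Final FC: 1.8 + 2.79 = 4.59 ppm.

(a) 86.4 kg; (b) 4.59 ppm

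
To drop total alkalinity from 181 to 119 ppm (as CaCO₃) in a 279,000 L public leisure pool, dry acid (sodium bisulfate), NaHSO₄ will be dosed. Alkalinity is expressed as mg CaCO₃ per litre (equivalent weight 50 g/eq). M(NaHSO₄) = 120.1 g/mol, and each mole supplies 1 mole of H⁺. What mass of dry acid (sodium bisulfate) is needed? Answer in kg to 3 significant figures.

41.5 kg

Alkalinity to neutralize: (181 − 119) = 62 mg/L as CaCO₃ × 279,000 L = 17,300 g as CaCO₃.
Equivalents of H⁺ required: 17,300 ÷ 50 g/eq = 346 eq = 346 mol NaHSO₄.
Mass of NaHSO₄: 346 × 120.1 = 41,550 g.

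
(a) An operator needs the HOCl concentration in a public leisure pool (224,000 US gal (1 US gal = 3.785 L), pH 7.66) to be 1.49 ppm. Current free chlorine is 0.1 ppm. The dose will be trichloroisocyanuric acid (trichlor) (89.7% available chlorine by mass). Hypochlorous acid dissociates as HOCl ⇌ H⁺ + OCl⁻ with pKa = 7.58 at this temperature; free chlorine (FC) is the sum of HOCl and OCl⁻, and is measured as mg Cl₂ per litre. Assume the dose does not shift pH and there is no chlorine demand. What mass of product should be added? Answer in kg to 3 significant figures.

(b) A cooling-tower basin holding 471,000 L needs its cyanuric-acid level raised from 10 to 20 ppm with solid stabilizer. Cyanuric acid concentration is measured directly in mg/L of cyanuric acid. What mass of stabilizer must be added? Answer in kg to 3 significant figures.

(a) 3.01 kg; (b) 4.71 kg

(a) Volume: 224,000 US gal × 3.785 L/gal = 847,840 L.
(a) [OCl⁻]/[HOCl] = 10^(pH − pKa) = 10^(7.66 − 7.58) = 1.202; fraction as HOCl = 1/(1 + 1.202) = 0.4541.
(a) Free chlorine required for 1.49 ppm HOCl: 1.49 / 0.4541 = 3.281 ppm.
(a) FC to add: 3.281 − 0.1 = 3.181 mg/L as Cl₂.
(a) Cl₂ equivalent: 3.181 mg/L × 847,840 L = 2697 g.
(a) Product at 89.7% available Cl: 2697 / 0.897 = 3007 g.

(b) CYA to add: (20 − 10) = 10 mg/L × 471,000 L = 4710 g cyanuric acid.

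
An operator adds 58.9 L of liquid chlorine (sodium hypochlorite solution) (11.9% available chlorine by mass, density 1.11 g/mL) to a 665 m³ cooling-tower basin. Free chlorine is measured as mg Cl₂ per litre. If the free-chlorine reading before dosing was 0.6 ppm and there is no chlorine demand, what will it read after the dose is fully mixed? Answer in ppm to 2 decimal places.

Volume: 665 m³ = 665,000 L.
Mass of solution: 58.9 L × 1000 mL/L × 1.11 g/mL = 65,380 g.
Available chlorine delivered: 65,380 g × 0.119 = 7780 g as Cl₂.
Concentration rise: 7780 g / 665,000 L = 11.7 mg/L = 11.70 ppm.
Final FC: 0.6 + 11.70 = 12.30 ppm.

12.30 ppm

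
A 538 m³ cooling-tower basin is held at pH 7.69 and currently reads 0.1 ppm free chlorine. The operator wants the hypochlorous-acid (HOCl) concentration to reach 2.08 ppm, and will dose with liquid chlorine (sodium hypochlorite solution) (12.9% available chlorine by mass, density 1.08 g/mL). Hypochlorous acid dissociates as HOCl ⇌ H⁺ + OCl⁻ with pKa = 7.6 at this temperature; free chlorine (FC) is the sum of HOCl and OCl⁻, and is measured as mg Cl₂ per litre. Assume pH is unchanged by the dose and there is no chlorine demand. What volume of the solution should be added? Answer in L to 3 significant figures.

17.5 L

Volume: 538 m³ = 538,000 L.
[OCl⁻]/[HOCl] = 10^(pH − pKa) = 10^(7.69 − 7.6) = 1.23; fraction as HOCl = 1/(1 + 1.23) = 0.4484.
Free chlorine required for 2.08 ppm HOCl: 2.08 / 0.4484 = 4.639 ppm.
FC to add: 4.639 − 0.1 = 4.539 mg/L as Cl₂.
Cl₂ equivalent: 4.539 mg/L × 538,000 L = 2442 g.
Product at 12.9% available Cl: 2442 / 0.129 = 18,930 g.
Volume: 18,930 g ÷ 1.08 g/mL = 17,530 mL.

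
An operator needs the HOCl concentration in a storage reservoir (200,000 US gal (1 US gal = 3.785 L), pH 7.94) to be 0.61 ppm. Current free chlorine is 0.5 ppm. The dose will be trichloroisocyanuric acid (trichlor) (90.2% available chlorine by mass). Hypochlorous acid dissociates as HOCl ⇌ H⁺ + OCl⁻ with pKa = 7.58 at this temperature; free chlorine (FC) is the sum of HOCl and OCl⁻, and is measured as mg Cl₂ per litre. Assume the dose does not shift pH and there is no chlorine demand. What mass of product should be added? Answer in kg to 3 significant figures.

1.27 kg

Volume: 200,000 US gal × 3.785 L/gal = 757,000 L.
[OCl⁻]/[HOCl] = 10^(pH − pKa) = 10^(7.94 − 7.58) = 2.291; fraction as HOCl = 1/(1 + 2.291) = 0.3039.
Free chlorine required for 0.61 ppm HOCl: 0.61 / 0.3039 = 2.007 ppm.
FC to add: 2.007 − 0.5 = 1.507 mg/L as Cl₂.
Cl₂ equivalent: 1.507 mg/L × 757,000 L = 1141 g.
Product at 90.2% available Cl: 1141 / 0.902 = 1265 g.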